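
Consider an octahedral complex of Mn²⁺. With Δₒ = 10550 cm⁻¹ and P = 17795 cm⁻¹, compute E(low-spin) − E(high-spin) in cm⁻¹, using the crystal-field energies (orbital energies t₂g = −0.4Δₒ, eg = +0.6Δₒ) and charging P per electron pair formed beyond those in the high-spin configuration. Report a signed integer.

Group 7 minus oxidation state +2 gives a d⁵ configuration for Mn²⁺.
In the high-spin limit (t₂g³ eg²) the orbital term is 0.0Δₒ = 0 cm⁻¹, with no excess pairing.
Low-spin t₂g⁵ eg⁰ gives -2.0Δₒ = -21100 cm⁻¹, but forming 2 extra pairs costs 2P = 35590 cm⁻¹, so E(LS) = -21100 + 35590 = 14490 cm⁻¹.
The difference is 14490 − (0) = 14490 cm⁻¹, so high-spin lies lower.

14490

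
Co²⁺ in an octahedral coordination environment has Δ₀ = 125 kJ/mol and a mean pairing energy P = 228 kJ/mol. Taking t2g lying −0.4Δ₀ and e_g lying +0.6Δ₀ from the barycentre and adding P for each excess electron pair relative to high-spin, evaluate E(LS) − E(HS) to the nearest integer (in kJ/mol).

Co sits in group 9; removing 2 electrons leaves Co²⁺ with 9 − 2 = 7 d electrons.
High-spin d⁷ fills as t2g^5 e_g^2 with CFSE 5(−0.4) + 2(+0.6) = -0.8Δ₀ = -100 kJ/mol.
Low-spin t2g^6 e_g^1 gives -1.8Δ₀ = -225 kJ/mol, but forming 1 extra pair costs 1P = 228 kJ/mol, so E(LS) = -225 + 228 = 3 kJ/mol.
Thus E(LS) − E(HS) = 103 kJ/mol.

103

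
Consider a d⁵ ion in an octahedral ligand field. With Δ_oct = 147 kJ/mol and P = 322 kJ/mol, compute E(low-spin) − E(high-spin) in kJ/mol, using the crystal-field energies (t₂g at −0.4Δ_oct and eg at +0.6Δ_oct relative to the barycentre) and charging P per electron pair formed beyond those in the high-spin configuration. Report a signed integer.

350

High-spin d⁵ fills as t₂g³ eg² with CFSE 3(−0.4) + 2(+0.6) = 0.0Δ_oct = 0 kJ/mol.
Low-spin t₂g⁵ eg⁰ gives -2.0Δ_oct = -294 kJ/mol, but forming 2 extra pairs costs 2P = 644 kJ/mol, so E(LS) = -294 + 644 = 350 kJ/mol.
The difference is 350 − (0) = 350 kJ/mol, so high-spin lies lower.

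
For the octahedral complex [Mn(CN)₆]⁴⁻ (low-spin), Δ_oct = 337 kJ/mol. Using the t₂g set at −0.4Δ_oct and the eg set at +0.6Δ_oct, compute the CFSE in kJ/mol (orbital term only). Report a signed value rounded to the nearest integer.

Each CN⁻ contributes -1; 6 × (-1) = -6. With overall charge -4, Mn is in the +2 oxidation state.
Group 7 minus oxidation state +2 gives a d⁵ configuration for Mn²⁺.
Configuration: t₂g⁵ eg⁰.
Orbital CFSE = 5(-0.4) + 0(0.6) = -2.0Δ_oct = -2.0 × 337 = -674 kJ/mol.

-674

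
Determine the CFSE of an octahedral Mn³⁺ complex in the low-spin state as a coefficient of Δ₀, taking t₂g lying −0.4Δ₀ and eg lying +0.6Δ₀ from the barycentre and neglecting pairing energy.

-1.6 Δ₀

Mn³⁺: group 7, so d-count = 7 − 3 = 4.
Configuration: t₂g⁴ eg⁰.
CFSE = 4(-0.4Δ₀) + 0(0.6Δ₀) = -1.6Δ₀ + 0.0Δ₀ = -1.6Δ₀.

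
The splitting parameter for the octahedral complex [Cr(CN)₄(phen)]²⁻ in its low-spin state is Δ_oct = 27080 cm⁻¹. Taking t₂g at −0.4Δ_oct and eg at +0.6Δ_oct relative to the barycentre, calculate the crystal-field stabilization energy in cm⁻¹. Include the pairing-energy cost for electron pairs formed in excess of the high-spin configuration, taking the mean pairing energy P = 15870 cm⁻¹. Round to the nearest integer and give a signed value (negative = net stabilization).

Ligand charges: 4×(-1) from CN⁻ and 1×(+0) from phen sum to -4; with overall charge -2, Cr is +2.
Cr is in group 6, so Cr²⁺ is d⁴ (6 − 2 = 4).
The d⁴ electrons fill as t₂g⁴ eg⁰.
Orbital CFSE = 4(-0.4) + 0(0.6) = -1.6Δ_oct = -1.6 × 27080 = -43328 cm⁻¹.
Relative to high-spin t₂g³ eg¹ (0 paired), the low-spin configuration has 1 additional pair, contributing +1 × 15870 = +15870 cm⁻¹.
Overall CFSE = -43328 + 15870 = -27458 cm⁻¹.

-27458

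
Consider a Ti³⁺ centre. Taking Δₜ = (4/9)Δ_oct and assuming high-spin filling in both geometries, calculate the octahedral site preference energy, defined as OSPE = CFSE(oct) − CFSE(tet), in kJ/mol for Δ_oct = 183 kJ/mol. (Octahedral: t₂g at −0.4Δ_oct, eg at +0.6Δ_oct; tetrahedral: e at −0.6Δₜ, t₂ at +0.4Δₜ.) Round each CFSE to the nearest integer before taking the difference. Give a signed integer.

Ti³⁺: group 4, so d-count = 4 − 3 = 1.
Octahedral high-spin t2g^1 e_g^0: CFSE = -0.4 × 183 = -73 kJ/mol.
In a tetrahedral site the filling is e^1 t2^0: CFSE(tet) = -0.6Δₜ = -0.6 × (4/9)(183) = -49 kJ/mol.
OSPE = CFSE(oct) − CFSE(tet) = -73 − (-49) = -24 kJ/mol.

-24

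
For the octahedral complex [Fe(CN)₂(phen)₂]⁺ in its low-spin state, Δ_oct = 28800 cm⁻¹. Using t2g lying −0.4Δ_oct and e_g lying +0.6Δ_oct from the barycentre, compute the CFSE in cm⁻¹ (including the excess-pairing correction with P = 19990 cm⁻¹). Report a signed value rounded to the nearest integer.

-17620

Ligand charges: 2×(-1) from CN⁻ and 2×(+0) from phen sum to -2; with overall charge +1, Fe is +3.
Fe sits in group 8; removing 3 electrons leaves Fe³⁺ with 8 − 3 = 5 d electrons.
Electron filling gives t2g^5 e_g^0.
CFSE(orbital) = 5×(-0.4Δ_oct) + 0×(0.6Δ_oct) = -2.0Δ_oct; with Δ_oct = 28800 cm⁻¹ that is -57600 cm⁻¹.
Relative to high-spin t2g^3 e_g^2 (0 paired), the low-spin configuration has 2 additional pairs, contributing +2 × 19990 = +39980 cm⁻¹.
Combining: -57600 + 39980 = -17620 cm⁻¹.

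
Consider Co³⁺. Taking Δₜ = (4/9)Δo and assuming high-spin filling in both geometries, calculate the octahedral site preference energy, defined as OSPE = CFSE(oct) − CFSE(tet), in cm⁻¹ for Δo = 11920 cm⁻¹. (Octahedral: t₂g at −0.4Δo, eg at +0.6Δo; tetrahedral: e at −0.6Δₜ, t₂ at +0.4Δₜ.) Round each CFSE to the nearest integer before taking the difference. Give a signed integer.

Group 9 minus oxidation state +3 gives a d⁶ configuration for Co³⁺.
In an octahedral site d⁶ (HS) is t2g^4 e_g^2, giving CFSE(oct) = -0.4Δo = -4768 cm⁻¹.
In a tetrahedral site the filling is e^3 t2^3: CFSE(tet) = -0.6Δₜ = -0.6 × (4/9)(11920) = -3179 cm⁻¹.
OSPE = -4768 − (-3179) = -1589 cm⁻¹.

-1589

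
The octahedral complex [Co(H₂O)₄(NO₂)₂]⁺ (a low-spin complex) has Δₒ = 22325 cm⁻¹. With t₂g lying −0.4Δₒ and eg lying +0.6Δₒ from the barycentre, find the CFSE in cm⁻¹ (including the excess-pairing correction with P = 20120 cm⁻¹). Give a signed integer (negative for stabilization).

-13340

Ligand charges: 4×(+0) from H₂O and 2×(-1) from NO₂⁻ sum to -2; with overall charge +1, Co is +3.
Group 9 minus oxidation state +3 gives a d⁶ configuration for Co³⁺.
The d⁶ electrons fill as t₂g⁶ eg⁰.
The orbital stabilization is -2.4Δₒ = -2.4 × 22325 = -53580 cm⁻¹.
Pairing penalty: 3 pairs vs 1 in the high-spin reference → 2 extra × P = 40240 cm⁻¹.
Combining: -53580 + 40240 = -13340 cm⁻¹.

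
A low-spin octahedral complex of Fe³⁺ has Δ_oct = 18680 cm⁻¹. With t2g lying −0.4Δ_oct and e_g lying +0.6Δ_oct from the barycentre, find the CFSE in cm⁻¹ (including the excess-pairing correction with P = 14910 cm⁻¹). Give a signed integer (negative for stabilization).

-7540

Fe³⁺: group 8, so d-count = 8 − 3 = 5.
Configuration: t2g^5 e_g^0.
Orbital CFSE = 5(-0.4) + 0(0.6) = -2.0Δ_oct = -2.0 × 18680 = -37360 cm⁻¹.
Pairing penalty: 2 pairs vs 0 in the high-spin reference → 2 extra × P = 29820 cm⁻¹.
Net CFSE = -37360 + 29820 = -7540 cm⁻¹.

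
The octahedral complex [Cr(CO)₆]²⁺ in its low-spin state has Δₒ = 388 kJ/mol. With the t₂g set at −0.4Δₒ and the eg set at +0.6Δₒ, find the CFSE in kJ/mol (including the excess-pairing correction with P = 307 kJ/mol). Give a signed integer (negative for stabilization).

CO is neutral, so the +2 overall charge sits on Cr: oxidation state +2.
Cr sits in group 6; removing 2 electrons leaves Cr²⁺ with 6 − 2 = 4 d electrons.
Configuration: t₂g⁴ eg⁰.
Orbital CFSE = 4(-0.4) + 0(0.6) = -1.6Δₒ = -1.6 × 388 = -621 kJ/mol.
Pairing penalty: 1 pair vs 0 in the high-spin reference → 1 extra × P = 307 kJ/mol.
Combining: -621 + 307 = -314 kJ/mol.

-314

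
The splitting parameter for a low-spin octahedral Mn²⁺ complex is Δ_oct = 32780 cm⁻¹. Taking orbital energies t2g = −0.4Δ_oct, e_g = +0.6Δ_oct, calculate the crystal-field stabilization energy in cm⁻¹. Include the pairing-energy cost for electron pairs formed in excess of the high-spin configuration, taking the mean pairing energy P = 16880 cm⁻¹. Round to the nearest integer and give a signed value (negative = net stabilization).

Group 7 minus oxidation state +2 gives a d⁵ configuration for Mn²⁺.
Electron filling gives t2g^5 e_g^0.
Orbital CFSE = 5(-0.4) + 0(0.6) = -2.0Δ_oct = -2.0 × 32780 = -65560 cm⁻¹.
Relative to high-spin t2g^3 e_g^2 (0 paired), the low-spin configuration has 2 additional pairs, contributing +2 × 16880 = +33760 cm⁻¹.
Overall CFSE = -65560 + 33760 = -31800 cm⁻¹.

-31800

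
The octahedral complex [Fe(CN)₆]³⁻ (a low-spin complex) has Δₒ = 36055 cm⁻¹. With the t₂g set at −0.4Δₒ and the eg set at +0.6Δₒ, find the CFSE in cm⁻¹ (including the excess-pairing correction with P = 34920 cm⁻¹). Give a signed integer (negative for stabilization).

Each CN⁻ contributes -1; 6 × (-1) = -6. With overall charge -3, Fe is in the +3 oxidation state.
Group 8 minus oxidation state +3 gives a d⁵ configuration for Fe³⁺.
The d⁵ electrons fill as t₂g⁵ eg⁰.
CFSE(orbital) = 5×(-0.4Δₒ) + 0×(0.6Δₒ) = -2.0Δₒ; with Δₒ = 36055 cm⁻¹ that is -72110 cm⁻¹.
Pairing penalty: 2 pairs vs 0 in the high-spin reference → 2 extra × P = 69840 cm⁻¹.
Combining: -72110 + 69840 = -2270 cm⁻¹.

-2270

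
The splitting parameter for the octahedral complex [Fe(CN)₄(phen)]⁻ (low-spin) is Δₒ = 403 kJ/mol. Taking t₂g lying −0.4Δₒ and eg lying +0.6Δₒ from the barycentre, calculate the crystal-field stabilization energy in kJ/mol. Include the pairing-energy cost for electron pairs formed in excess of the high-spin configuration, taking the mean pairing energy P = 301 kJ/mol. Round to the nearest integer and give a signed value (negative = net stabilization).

Ligand charges: 4×(-1) from CN⁻ and 1×(+0) from phen sum to -4; with overall charge -1, Fe is +3.
Fe sits in group 8; removing 3 electrons leaves Fe³⁺ with 8 − 3 = 5 d electrons.
The d⁵ electrons fill as t₂g⁵ eg⁰.
Orbital CFSE = 5(-0.4) + 0(0.6) = -2.0Δₒ = -2.0 × 403 = -806 kJ/mol.
Relative to high-spin t₂g³ eg² (0 paired), the low-spin configuration has 2 additional pairs, contributing +2 × 301 = +602 kJ/mol.
Overall CFSE = -806 + 602 = -204 kJ/mol.

-204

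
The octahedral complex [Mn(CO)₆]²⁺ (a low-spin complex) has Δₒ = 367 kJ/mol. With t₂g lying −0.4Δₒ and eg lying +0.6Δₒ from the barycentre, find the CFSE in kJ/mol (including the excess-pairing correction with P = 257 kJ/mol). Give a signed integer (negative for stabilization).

CO is neutral, so the +2 overall charge sits on Mn: oxidation state +2.
Mn²⁺: group 7, so d-count = 7 − 2 = 5.
The d⁵ electrons fill as t₂g⁵ eg⁰.
CFSE(orbital) = 5×(-0.4Δₒ) + 0×(0.6Δₒ) = -2.0Δₒ; with Δₒ = 367 kJ/mol that is -734 kJ/mol.
Relative to high-spin t₂g³ eg² (0 paired), the low-spin configuration has 2 additional pairs, contributing +2 × 257 = +514 kJ/mol.
Net CFSE = -734 + 514 = -220 kJ/mol.

-220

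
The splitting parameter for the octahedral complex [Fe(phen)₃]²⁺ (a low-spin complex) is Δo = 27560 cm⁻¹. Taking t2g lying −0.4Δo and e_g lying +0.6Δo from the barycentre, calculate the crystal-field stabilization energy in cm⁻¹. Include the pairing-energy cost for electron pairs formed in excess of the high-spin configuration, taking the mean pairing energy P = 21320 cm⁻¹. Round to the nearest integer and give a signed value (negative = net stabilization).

phen is neutral, so the +2 overall charge sits on Fe: oxidation state +2.
Fe²⁺: group 8, so d-count = 8 − 2 = 6.
The d⁶ electrons fill as t2g^6 e_g^0.
CFSE(orbital) = 6×(-0.4Δo) + 0×(0.6Δo) = -2.4Δo; with Δo = 27560 cm⁻¹ that is -66144 cm⁻¹.
Pairing penalty: 3 pairs vs 1 in the high-spin reference → 2 extra × P = 42640 cm⁻¹.
Net CFSE = -66144 + 42640 = -23504 cm⁻¹.

-23504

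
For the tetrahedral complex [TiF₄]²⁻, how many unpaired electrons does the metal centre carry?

Each F⁻ contributes -1; 4 × (-1) = -4. With overall charge -2, Ti is in the +2 oxidation state.
Ti²⁺: group 4, so d-count = 4 − 2 = 2.
Tetrahedral splitting is small, so the complex is high-spin.
Configuration: e² t₂⁰, giving 2 unpaired electrons.

2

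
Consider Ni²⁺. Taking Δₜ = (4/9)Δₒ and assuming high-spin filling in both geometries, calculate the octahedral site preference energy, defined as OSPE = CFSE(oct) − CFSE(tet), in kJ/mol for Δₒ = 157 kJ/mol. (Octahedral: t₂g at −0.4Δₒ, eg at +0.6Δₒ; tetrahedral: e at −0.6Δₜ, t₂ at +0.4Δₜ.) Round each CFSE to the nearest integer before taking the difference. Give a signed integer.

Ni²⁺: group 10, so d-count = 10 − 2 = 8.
Octahedral (high-spin): t₂g⁶ eg², CFSE = 6(−0.4) + 2(+0.6) = -1.2Δₒ = -1.2 × 157 = -188 kJ/mol.
Tetrahedral: e⁴ t₂⁴, CFSE = 4(−0.6) + 4(+0.4) = -0.8Δₜ = -0.8 × (4/9) × 157 = -56 kJ/mol.
OSPE = -188 − (-56) = -132 kJ/mol.

-132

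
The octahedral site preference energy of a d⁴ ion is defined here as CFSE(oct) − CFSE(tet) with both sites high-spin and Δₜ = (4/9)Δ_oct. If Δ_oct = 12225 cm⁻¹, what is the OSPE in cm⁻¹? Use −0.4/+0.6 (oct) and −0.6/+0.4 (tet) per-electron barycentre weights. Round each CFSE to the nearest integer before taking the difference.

-5162

Octahedral (high-spin): t2g^3 e_g^1, CFSE = 3(−0.4) + 1(+0.6) = -0.6Δ_oct = -0.6 × 12225 = -7335 cm⁻¹.
Tetrahedral: e^2 t2^2, CFSE = 2(−0.6) + 2(+0.4) = -0.4Δₜ = -0.4 × (4/9) × 12225 = -2173 cm⁻¹.
OSPE = CFSE(oct) − CFSE(tet) = -7335 − (-2173) = -5162 cm⁻¹.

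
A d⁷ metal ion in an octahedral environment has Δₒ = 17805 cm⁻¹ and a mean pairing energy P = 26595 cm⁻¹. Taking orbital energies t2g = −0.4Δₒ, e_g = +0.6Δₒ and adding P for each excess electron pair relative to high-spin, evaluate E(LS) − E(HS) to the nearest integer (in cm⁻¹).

High-spin: t2g^5 e_g^2, CFSE = -0.8Δₒ = -14244 cm⁻¹.
Low-spin: t2g^6 e_g^1, orbital CFSE = -1.8Δₒ = -32049 cm⁻¹; plus 1 excess pair × P = +26595 cm⁻¹; total -5454 cm⁻¹.
Thus E(LS) − E(HS) = 8790 cm⁻¹.

8790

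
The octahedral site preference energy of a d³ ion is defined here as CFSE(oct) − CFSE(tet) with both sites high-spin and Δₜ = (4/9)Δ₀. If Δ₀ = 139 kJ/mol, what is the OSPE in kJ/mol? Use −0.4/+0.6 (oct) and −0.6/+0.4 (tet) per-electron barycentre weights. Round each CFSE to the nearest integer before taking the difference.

-118

Octahedral high-spin t2g^3 e_g^0: CFSE = -1.2 × 139 = -167 kJ/mol.
In a tetrahedral site the filling is e^2 t2^1: CFSE(tet) = -0.8Δₜ = -0.8 × (4/9)(139) = -49 kJ/mol.
OSPE = -167 − (-49) = -118 kJ/mol.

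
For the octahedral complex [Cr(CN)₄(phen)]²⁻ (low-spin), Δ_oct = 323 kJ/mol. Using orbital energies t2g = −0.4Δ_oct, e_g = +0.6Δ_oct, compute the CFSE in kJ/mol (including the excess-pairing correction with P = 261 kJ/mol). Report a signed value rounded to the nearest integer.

Ligand charges: 4×(-1) from CN⁻ and 1×(+0) from phen sum to -4; with overall charge -2, Cr is +2.
Group 6 minus oxidation state +2 gives a d⁴ configuration for Cr²⁺.
Configuration: t2g^4 e_g^0.
Orbital CFSE = 4(-0.4) + 0(0.6) = -1.6Δ_oct = -1.6 × 323 = -517 kJ/mol.
Relative to high-spin t2g^3 e_g^1 (0 paired), the low-spin configuration has 1 additional pair, contributing +1 × 261 = +261 kJ/mol.
Net CFSE = -517 + 261 = -256 kJ/mol.

-256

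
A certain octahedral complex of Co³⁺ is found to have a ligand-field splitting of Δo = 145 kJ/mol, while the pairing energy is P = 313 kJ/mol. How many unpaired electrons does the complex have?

Group 9 minus oxidation state +3 gives a d⁶ configuration for Co³⁺.
With Δo < P the complex is high-spin.
Configuration: t₂g⁴ eg².
Unpaired electrons: 4.

4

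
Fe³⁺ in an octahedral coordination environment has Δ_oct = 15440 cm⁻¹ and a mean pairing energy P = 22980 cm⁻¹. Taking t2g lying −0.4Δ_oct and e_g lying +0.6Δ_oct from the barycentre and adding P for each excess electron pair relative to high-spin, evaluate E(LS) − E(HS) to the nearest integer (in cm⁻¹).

15080

Group 8 minus oxidation state +3 gives a d⁵ configuration for Fe³⁺.
High-spin d⁵ fills as t2g^3 e_g^2 with CFSE 3(−0.4) + 2(+0.6) = 0.0Δ_oct = 0 cm⁻¹.
Low-spin: t2g^5 e_g^0, orbital CFSE = -2.0Δ_oct = -30880 cm⁻¹; plus 2 excess pairs × P = +45960 cm⁻¹; total 15080 cm⁻¹.
The difference is 15080 − (0) = 15080 cm⁻¹, so high-spin lies lower.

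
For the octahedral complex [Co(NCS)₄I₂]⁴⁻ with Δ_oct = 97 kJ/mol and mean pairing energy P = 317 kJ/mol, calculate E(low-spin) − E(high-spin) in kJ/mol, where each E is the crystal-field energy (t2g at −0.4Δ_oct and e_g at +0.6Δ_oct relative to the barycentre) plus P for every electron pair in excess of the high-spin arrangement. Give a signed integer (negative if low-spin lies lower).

Ligand charges: 4×(-1) from NCS⁻ and 2×(-1) from I⁻ sum to -6; with overall charge -4, Co is +2.
Co is in group 9, so Co²⁺ is d⁷ (9 − 2 = 7).
High-spin d⁷ fills as t2g^5 e_g^2 with CFSE 5(−0.4) + 2(+0.6) = -0.8Δ_oct = -78 kJ/mol.
Low-spin t2g^6 e_g^1 gives -1.8Δ_oct = -175 kJ/mol, but forming 1 extra pair costs 1P = 317 kJ/mol, so E(LS) = -175 + 317 = 142 kJ/mol.
E(LS) − E(HS) = 142 − (-78) = 220 kJ/mol.

220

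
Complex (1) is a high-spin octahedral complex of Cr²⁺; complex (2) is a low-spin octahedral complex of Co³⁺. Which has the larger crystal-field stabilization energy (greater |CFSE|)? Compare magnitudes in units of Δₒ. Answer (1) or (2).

(2)

(1): Cr sits in group 6; removing 2 electrons leaves Cr²⁺ with 6 − 2 = 4 d electrons; t₂g³ eg¹, CFSE = -0.6Δₒ.
(2): Co is in group 9, so Co³⁺ is d⁶ (9 − 3 = 6); t2g^6 e_g^0, CFSE = -2.4Δₒ.
So (2) has the larger |CFSE|.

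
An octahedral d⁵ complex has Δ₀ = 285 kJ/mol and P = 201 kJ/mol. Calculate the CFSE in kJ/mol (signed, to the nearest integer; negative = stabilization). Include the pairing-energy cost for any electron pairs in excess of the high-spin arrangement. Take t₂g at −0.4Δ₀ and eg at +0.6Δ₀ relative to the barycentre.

-168

Δ₀ > P, so pairing is preferred: the ground state is low-spin.
Configuration: t₂g⁵ eg⁰.
Orbital CFSE = -2.0Δ₀ = -2.0 × 285 = -570 kJ/mol.
Excess pairs vs high-spin: 2 − 0 = 2; pairing cost = +402 kJ/mol.
Net CFSE = -570 + 402 = -168 kJ/mol.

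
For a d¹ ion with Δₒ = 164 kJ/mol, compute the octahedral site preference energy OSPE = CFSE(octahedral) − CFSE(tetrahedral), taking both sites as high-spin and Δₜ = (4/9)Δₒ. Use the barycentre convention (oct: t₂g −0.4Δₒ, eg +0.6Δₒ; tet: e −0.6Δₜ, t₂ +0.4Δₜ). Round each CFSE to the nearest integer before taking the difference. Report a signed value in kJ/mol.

-22

Octahedral (high-spin): t₂g¹ eg⁰, CFSE = 1(−0.4) + 0(+0.6) = -0.4Δₒ = -0.4 × 164 = -66 kJ/mol.
Tetrahedral: e¹ t₂⁰, CFSE = 1(−0.6) + 0(+0.4) = -0.6Δₜ = -0.6 × (4/9) × 164 = -44 kJ/mol.
OSPE = -66 − (-44) = -22 kJ/mol.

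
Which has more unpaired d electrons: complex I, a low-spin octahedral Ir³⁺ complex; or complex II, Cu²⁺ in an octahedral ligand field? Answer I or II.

II

I: Ir sits in group 9; removing 3 electrons leaves Ir³⁺ with 9 − 3 = 6 d electrons; t₂g⁶ eg⁰ → 0 unpaired.
II: Cu²⁺: group 11, so d-count = 11 − 2 = 9; For octahedral d⁹ the high- and low-spin configurations coincide; t₂g⁶ eg³ → 1 unpaired.
So II has more unpaired electrons.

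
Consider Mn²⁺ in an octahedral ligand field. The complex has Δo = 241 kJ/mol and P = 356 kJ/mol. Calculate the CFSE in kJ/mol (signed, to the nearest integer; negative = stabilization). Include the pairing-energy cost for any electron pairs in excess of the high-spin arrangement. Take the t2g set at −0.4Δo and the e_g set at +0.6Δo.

Mn sits in group 7; removing 2 electrons leaves Mn²⁺ with 7 − 2 = 5 d electrons.
Δo < P, so pairing is avoided: the ground state is high-spin.
That gives t2g^3 e_g^2.
Orbital CFSE = 0.0Δo = 0.0 × 241 = 0 kJ/mol.
High-spin has no excess pairs, so no pairing correction applies.

0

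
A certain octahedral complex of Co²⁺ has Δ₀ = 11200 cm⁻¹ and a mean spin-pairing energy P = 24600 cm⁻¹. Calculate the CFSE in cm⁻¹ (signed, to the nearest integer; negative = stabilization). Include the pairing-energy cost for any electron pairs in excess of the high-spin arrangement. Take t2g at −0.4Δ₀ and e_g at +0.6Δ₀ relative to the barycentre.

Co is in group 9, so Co²⁺ is d⁷ (9 − 2 = 7).
Since Δ₀ = 11200 cm⁻¹ < P = 24600 cm⁻¹, the complex adopts the high-spin configuration.
Filling d⁷ accordingly: t2g^5 e_g^2.
Orbital CFSE = -0.8Δ₀ = -0.8 × 11200 = -8960 cm⁻¹.
High-spin has no excess pairs, so no pairing correction applies.

-8960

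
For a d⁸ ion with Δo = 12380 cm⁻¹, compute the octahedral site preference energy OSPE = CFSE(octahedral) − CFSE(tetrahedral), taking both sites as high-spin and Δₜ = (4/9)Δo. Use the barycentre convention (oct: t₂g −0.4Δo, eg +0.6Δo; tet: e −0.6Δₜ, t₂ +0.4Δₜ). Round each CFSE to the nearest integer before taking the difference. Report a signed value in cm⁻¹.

-10454

Octahedral high-spin t₂g⁶ eg²: CFSE = -1.2 × 12380 = -14856 cm⁻¹.
Tetrahedral: e⁴ t₂⁴, CFSE = 4(−0.6) + 4(+0.4) = -0.8Δₜ = -0.8 × (4/9) × 12380 = -4402 cm⁻¹.
OSPE = -14856 − (-4402) = -10454 cm⁻¹.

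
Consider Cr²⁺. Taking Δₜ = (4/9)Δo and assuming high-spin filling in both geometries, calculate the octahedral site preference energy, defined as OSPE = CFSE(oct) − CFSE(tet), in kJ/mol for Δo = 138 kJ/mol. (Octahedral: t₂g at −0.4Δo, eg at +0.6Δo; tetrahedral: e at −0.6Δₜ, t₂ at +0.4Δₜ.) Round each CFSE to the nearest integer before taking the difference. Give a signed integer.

Cr sits in group 6; removing 2 electrons leaves Cr²⁺ with 6 − 2 = 4 d electrons.
Octahedral (high-spin): t₂g³ eg¹, CFSE = 3(−0.4) + 1(+0.6) = -0.6Δo = -0.6 × 138 = -83 kJ/mol.
In a tetrahedral site the filling is e² t₂²: CFSE(tet) = -0.4Δₜ = -0.4 × (4/9)(138) = -25 kJ/mol.
Subtracting, OSPE = -83 − (-25) = -58 kJ/mol.

-58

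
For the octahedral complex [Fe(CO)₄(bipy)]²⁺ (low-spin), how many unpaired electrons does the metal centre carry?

0

Ligand charges: 4×(+0) from CO and 1×(+0) from bipy sum to +0; with overall charge +2, Fe is +2.
Fe sits in group 8; removing 2 electrons leaves Fe²⁺ with 8 − 2 = 6 d electrons.
Configuration: t2g^6 e_g^0, giving 0 unpaired electrons.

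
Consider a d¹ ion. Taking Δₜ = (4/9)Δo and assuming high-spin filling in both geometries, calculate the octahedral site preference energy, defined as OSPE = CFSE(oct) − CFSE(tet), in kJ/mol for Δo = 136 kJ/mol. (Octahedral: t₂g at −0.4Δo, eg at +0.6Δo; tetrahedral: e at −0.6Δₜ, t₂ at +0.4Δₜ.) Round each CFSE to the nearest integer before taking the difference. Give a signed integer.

Octahedral (high-spin): t₂g¹ eg⁰, CFSE = 1(−0.4) + 0(+0.6) = -0.4Δo = -0.4 × 136 = -54 kJ/mol.
Tetrahedral: e¹ t₂⁰, CFSE = 1(−0.6) + 0(+0.4) = -0.6Δₜ = -0.6 × (4/9) × 136 = -36 kJ/mol.
OSPE = CFSE(oct) − CFSE(tet) = -54 − (-36) = -18 kJ/mol.

-18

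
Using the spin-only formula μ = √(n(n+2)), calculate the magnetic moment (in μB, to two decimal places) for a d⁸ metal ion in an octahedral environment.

For octahedral d⁸ the high- and low-spin configurations coincide.
Configuration: t₂g⁶ eg² → 2 unpaired electrons.
μ(spin-only) = √[2(2+2)] = √8 ≈ 2.83 μB.

2.83 μB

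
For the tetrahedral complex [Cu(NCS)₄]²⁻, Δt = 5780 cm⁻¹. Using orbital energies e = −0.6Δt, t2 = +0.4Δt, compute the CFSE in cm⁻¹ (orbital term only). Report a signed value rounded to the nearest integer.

-2312

Each NCS⁻ contributes -1; 4 × (-1) = -4. With overall charge -2, Cu is in the +2 oxidation state.
Cu is in group 11, so Cu²⁺ is d⁹ (11 − 2 = 9).
Tetrahedral fields are weak (Δₜ ≈ 4/9 Δₒ), so electrons fill high-spin.
Electron filling gives e^4 t2^5.
Orbital CFSE = 4(-0.6) + 5(0.4) = -0.4Δt = -0.4 × 5780 = -2312 cm⁻¹.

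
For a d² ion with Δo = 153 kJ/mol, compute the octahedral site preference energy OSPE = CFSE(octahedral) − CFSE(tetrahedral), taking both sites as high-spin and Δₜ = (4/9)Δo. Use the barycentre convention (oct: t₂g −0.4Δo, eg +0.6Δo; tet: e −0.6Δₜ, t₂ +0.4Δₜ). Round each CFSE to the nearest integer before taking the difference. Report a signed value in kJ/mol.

In an octahedral site d² (HS) is t₂g² eg⁰, giving CFSE(oct) = -0.8Δo = -122 kJ/mol.
Tetrahedral: e² t₂⁰, CFSE = 2(−0.6) + 0(+0.4) = -1.2Δₜ = -1.2 × (4/9) × 153 = -82 kJ/mol.
OSPE = CFSE(oct) − CFSE(tet) = -122 − (-82) = -40 kJ/mol.

-40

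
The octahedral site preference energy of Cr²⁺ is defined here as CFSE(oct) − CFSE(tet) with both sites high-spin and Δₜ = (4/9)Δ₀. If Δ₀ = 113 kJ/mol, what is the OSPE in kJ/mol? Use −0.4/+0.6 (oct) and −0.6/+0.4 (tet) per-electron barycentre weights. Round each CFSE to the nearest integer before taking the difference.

Cr is in group 6, so Cr²⁺ is d⁴ (6 − 2 = 4).
Octahedral high-spin t2g^3 e_g^1: CFSE = -0.6 × 113 = -68 kJ/mol.
In a tetrahedral site the filling is e^2 t2^2: CFSE(tet) = -0.4Δₜ = -0.4 × (4/9)(113) = -20 kJ/mol.
OSPE = CFSE(oct) − CFSE(tet) = -68 − (-20) = -48 kJ/mol.

-48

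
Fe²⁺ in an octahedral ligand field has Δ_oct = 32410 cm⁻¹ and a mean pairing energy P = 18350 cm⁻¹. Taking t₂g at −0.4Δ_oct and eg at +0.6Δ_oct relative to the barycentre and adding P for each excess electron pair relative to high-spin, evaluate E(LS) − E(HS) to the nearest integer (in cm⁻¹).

Fe is in group 8, so Fe²⁺ is d⁶ (8 − 2 = 6).
High-spin d⁶ fills as t₂g⁴ eg² with CFSE 4(−0.4) + 2(+0.6) = -0.4Δ_oct = -12964 cm⁻¹.
Low-spin t₂g⁶ eg⁰ gives -2.4Δ_oct = -77784 cm⁻¹, but forming 2 extra pairs costs 2P = 36700 cm⁻¹, so E(LS) = -77784 + 36700 = -41084 cm⁻¹.
E(LS) − E(HS) = -41084 − (-12964) = -28120 cm⁻¹.

-28120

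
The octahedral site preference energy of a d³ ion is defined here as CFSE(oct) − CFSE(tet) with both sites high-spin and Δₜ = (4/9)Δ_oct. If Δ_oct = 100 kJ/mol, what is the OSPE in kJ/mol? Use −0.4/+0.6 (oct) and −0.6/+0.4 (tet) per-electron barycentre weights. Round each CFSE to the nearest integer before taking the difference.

Octahedral high-spin t2g^3 e_g^0: CFSE = -1.2 × 100 = -120 kJ/mol.
In a tetrahedral site the filling is e^2 t2^1: CFSE(tet) = -0.8Δₜ = -0.8 × (4/9)(100) = -36 kJ/mol.
OSPE = CFSE(oct) − CFSE(tet) = -120 − (-36) = -84 kJ/mol.

-84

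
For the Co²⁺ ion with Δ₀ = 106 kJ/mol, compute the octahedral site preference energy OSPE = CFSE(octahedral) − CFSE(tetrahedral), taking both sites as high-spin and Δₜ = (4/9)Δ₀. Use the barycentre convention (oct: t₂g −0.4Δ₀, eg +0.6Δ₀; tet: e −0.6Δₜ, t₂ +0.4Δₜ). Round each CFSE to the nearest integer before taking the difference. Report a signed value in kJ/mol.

Co is in group 9, so Co²⁺ is d⁷ (9 − 2 = 7).
In an octahedral site d⁷ (HS) is t₂g⁵ eg², giving CFSE(oct) = -0.8Δ₀ = -85 kJ/mol.
Tetrahedral: e⁴ t₂³, CFSE = 4(−0.6) + 3(+0.4) = -1.2Δₜ = -1.2 × (4/9) × 106 = -57 kJ/mol.
Subtracting, OSPE = -85 − (-57) = -28 kJ/mol.

-28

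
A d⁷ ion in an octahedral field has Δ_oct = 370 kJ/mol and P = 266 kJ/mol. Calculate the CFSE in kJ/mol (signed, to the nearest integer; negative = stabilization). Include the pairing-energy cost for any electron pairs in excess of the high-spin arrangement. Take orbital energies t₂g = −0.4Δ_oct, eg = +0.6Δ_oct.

-400

Δ_oct > P, so pairing is preferred: the ground state is low-spin.
Configuration: t₂g⁶ eg¹.
Orbital CFSE = -1.8Δ_oct = -1.8 × 370 = -666 kJ/mol.
Excess pairs vs high-spin: 3 − 2 = 1; pairing cost = +266 kJ/mol.
Net CFSE = -666 + 266 = -400 kJ/mol.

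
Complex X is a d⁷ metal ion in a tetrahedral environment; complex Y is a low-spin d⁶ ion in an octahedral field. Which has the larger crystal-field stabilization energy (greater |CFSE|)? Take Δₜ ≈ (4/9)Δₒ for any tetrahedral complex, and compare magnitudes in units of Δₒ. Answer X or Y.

X: With tetrahedral geometry the complex is necessarily high-spin; e^4 t2^3, CFSE = -1.2Δₜ ≈ -0.53Δₒ.
Y: t₂g⁶ eg⁰, CFSE = -2.4Δₒ.
So Y has the larger |CFSE|.

Y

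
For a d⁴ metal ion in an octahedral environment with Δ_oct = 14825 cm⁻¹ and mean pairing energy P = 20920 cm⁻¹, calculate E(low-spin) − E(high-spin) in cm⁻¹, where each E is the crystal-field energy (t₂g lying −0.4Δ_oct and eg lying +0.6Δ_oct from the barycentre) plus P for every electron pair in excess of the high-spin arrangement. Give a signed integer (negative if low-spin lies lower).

In the high-spin limit (t₂g³ eg¹) the orbital term is -0.6Δ_oct = -8895 cm⁻¹, with no excess pairing.
For low-spin the configuration is t₂g⁴ eg⁰: orbital energy -1.6 × 14825 = -23720 cm⁻¹, and 1 additional pair relative to high-spin adds 20920 cm⁻¹, giving -2800 cm⁻¹.
E(LS) − E(HS) = -2800 − (-8895) = 6095 cm⁻¹.

6095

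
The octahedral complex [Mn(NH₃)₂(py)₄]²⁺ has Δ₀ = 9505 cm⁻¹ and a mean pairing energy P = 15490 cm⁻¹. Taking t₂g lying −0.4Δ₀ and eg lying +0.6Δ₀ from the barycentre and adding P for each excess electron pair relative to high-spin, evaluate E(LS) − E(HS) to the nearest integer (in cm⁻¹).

11970

Ligand charges: 2×(+0) from NH₃ and 4×(+0) from py sum to +0; with overall charge +2, Mn is +2.
Mn sits in group 7; removing 2 electrons leaves Mn²⁺ with 7 − 2 = 5 d electrons.
In the high-spin limit (t₂g³ eg²) the orbital term is 0.0Δ₀ = 0 cm⁻¹, with no excess pairing.
Low-spin: t₂g⁵ eg⁰, orbital CFSE = -2.0Δ₀ = -19010 cm⁻¹; plus 2 excess pairs × P = +30980 cm⁻¹; total 11970 cm⁻¹.
The difference is 11970 − (0) = 11970 cm⁻¹, so high-spin lies lower.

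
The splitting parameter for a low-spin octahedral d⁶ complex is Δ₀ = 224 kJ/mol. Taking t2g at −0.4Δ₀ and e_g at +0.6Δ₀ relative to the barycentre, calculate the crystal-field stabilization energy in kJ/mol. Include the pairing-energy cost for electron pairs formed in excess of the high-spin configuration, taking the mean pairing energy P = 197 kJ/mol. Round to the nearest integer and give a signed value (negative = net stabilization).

-144

Configuration: t2g^6 e_g^0.
The orbital stabilization is -2.4Δ₀ = -2.4 × 224 = -538 kJ/mol.
Pairing penalty: 3 pairs vs 1 in the high-spin reference → 2 extra × P = 394 kJ/mol.
Net CFSE = -538 + 394 = -144 kJ/mol.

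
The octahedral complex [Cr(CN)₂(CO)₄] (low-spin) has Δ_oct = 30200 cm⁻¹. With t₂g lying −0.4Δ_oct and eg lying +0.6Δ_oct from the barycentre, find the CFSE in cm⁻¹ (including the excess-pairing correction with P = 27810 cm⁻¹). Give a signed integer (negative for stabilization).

Ligand charges: 2×(-1) from CN⁻ and 4×(+0) from CO sum to -2; with overall charge +0, Cr is +2.
Cr sits in group 6; removing 2 electrons leaves Cr²⁺ with 6 − 2 = 4 d electrons.
The d⁴ electrons fill as t₂g⁴ eg⁰.
Orbital CFSE = 4(-0.4) + 0(0.6) = -1.6Δ_oct = -1.6 × 30200 = -48320 cm⁻¹.
High-spin d⁴ would be t₂g³ eg¹ with 0 pairs; low-spin has 1, so 1 excess pair costs +1P = +27810 cm⁻¹.
Net CFSE = -48320 + 27810 = -20510 cm⁻¹.

-20510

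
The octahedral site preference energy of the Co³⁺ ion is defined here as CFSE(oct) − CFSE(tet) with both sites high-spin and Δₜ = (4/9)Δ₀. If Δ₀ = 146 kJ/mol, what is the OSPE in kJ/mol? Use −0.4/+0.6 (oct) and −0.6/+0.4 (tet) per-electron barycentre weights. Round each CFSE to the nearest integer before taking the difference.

-19

Co sits in group 9; removing 3 electrons leaves Co³⁺ with 9 − 3 = 6 d electrons.
Octahedral high-spin t2g^4 e_g^2: CFSE = -0.4 × 146 = -58 kJ/mol.
Tetrahedral e^3 t2^3 gives -0.6Δₜ = -0.6 × (4/9) × 146 = -39 kJ/mol.
OSPE = -58 − (-39) = -19 kJ/mol.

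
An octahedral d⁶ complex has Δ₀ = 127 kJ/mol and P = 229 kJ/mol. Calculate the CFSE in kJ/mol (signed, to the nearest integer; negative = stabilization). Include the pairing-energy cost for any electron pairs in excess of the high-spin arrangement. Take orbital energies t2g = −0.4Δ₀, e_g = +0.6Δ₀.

-51

Since Δ₀ = 127 kJ/mol < P = 229 kJ/mol, the complex adopts the high-spin configuration.
Filling d⁶ accordingly: t2g^4 e_g^2.
Orbital CFSE = -0.4Δ₀ = -0.4 × 127 = -51 kJ/mol.
High-spin has no excess pairs, so no pairing correction applies.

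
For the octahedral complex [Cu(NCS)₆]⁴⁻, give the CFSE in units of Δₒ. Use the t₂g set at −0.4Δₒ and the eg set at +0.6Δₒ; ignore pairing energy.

-0.6 Δₒ

Each NCS⁻ contributes -1; 6 × (-1) = -6. With overall charge -4, Cu is in the +2 oxidation state.
Cu is in group 11, so Cu²⁺ is d⁹ (11 − 2 = 9).
For octahedral d⁹ the high- and low-spin configurations coincide.
Configuration: t₂g⁶ eg³.
CFSE = 6(-0.4Δₒ) + 3(0.6Δₒ) = -2.4Δₒ + 1.8Δₒ = -0.6Δₒ.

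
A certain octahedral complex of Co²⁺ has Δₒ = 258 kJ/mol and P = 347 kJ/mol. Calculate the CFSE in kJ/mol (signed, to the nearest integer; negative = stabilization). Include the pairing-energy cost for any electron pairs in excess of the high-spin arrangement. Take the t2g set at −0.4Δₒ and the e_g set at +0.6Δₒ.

Co²⁺: group 9, so d-count = 9 − 2 = 7.
Since Δₒ = 258 kJ/mol < P = 347 kJ/mol, the complex adopts the high-spin configuration.
That gives t2g^5 e_g^2.
Orbital CFSE = -0.8Δₒ = -0.8 × 258 = -206 kJ/mol.
High-spin has no excess pairs, so no pairing correction applies.

-206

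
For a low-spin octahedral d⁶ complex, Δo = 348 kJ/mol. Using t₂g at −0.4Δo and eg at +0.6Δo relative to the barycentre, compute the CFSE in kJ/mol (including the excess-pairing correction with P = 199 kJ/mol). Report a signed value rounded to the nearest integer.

The d⁶ electrons fill as t₂g⁶ eg⁰.
Orbital CFSE = 6(-0.4) + 0(0.6) = -2.4Δo = -2.4 × 348 = -835 kJ/mol.
Relative to high-spin t₂g⁴ eg² (1 paired), the low-spin configuration has 2 additional pairs, contributing +2 × 199 = +398 kJ/mol.
Combining: -835 + 398 = -437 kJ/mol.

-437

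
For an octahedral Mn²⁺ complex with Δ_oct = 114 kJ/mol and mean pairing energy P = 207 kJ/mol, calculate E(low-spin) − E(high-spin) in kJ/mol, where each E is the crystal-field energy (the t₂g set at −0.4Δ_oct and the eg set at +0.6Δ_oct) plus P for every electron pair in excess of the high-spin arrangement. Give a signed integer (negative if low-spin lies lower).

186

Mn²⁺: group 7, so d-count = 7 − 2 = 5.
In the high-spin limit (t₂g³ eg²) the orbital term is 0.0Δ_oct = 0 kJ/mol, with no excess pairing.
For low-spin the configuration is t₂g⁵ eg⁰: orbital energy -2.0 × 114 = -228 kJ/mol, and 2 additional pairs relative to high-spin add 414 kJ/mol, giving 186 kJ/mol.
Thus E(LS) − E(HS) = 186 kJ/mol.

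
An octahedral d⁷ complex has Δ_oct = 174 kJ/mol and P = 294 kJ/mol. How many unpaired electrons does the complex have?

With Δ_oct < P the complex is high-spin.
Filling d⁷ accordingly: t2g^5 e_g^2.
Unpaired electrons: 3.

3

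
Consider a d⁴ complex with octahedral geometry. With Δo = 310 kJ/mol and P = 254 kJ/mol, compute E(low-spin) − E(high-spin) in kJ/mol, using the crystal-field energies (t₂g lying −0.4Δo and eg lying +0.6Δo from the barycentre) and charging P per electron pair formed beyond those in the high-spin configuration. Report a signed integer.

High-spin: t₂g³ eg¹, CFSE = -0.6Δo = -186 kJ/mol.
For low-spin the configuration is t₂g⁴ eg⁰: orbital energy -1.6 × 310 = -496 kJ/mol, and 1 additional pair relative to high-spin adds 254 kJ/mol, giving -242 kJ/mol.
Thus E(LS) − E(HS) = -56 kJ/mol.

-56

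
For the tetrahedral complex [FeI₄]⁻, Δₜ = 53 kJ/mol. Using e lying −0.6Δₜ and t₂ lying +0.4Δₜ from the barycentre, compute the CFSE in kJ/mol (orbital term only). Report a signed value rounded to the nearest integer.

0

Each I⁻ contributes -1; 4 × (-1) = -4. With overall charge -1, Fe is in the +3 oxidation state.
Fe is in group 8, so Fe³⁺ is d⁵ (8 − 3 = 5).
Tetrahedral splitting is small, so the complex is high-spin.
Configuration: e² t₂³.
The orbital stabilization is 0.0Δₜ = 0.0 × 53 = 0 kJ/mol.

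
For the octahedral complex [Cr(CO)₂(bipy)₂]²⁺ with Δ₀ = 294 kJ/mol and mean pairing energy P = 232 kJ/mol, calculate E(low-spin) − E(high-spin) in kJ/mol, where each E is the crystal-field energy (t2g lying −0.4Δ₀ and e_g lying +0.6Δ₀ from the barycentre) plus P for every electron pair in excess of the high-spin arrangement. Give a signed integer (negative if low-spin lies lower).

Ligand charges: 2×(+0) from CO and 2×(+0) from bipy sum to +0; with overall charge +2, Cr is +2.
Cr sits in group 6; removing 2 electrons leaves Cr²⁺ with 6 − 2 = 4 d electrons.
High-spin d⁴ fills as t2g^3 e_g^1 with CFSE 3(−0.4) + 1(+0.6) = -0.6Δ₀ = -176 kJ/mol.
Low-spin: t2g^4 e_g^0, orbital CFSE = -1.6Δ₀ = -470 kJ/mol; plus 1 excess pair × P = +232 kJ/mol; total -238 kJ/mol.
E(LS) − E(HS) = -238 − (-176) = -62 kJ/mol.

-62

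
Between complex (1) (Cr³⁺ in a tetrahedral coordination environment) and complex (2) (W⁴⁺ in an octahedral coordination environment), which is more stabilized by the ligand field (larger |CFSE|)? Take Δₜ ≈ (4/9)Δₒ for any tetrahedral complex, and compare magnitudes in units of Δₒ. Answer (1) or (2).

(2)

(1): Cr³⁺: group 6, so d-count = 6 − 3 = 3; With tetrahedral geometry the complex is necessarily high-spin; e² t₂¹, CFSE = -0.8Δₜ ≈ -0.36Δₒ.
(2): W is in group 6, so W⁴⁺ is d² (6 − 4 = 2); For octahedral d² the high- and low-spin configurations coincide; t2g^2 e_g^0, CFSE = -0.8Δₒ.
So (2) has the larger |CFSE|.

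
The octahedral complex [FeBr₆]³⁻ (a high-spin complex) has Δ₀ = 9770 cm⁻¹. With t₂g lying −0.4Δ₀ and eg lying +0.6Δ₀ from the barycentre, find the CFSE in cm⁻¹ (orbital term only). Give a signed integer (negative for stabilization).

Each Br⁻ contributes -1; 6 × (-1) = -6. With overall charge -3, Fe is in the +3 oxidation state.
Group 8 minus oxidation state +3 gives a d⁵ configuration for Fe³⁺.
Electron filling gives t₂g³ eg².
Orbital CFSE = 3(-0.4) + 2(0.6) = 0.0Δ₀ = 0.0 × 9770 = 0 cm⁻¹.

0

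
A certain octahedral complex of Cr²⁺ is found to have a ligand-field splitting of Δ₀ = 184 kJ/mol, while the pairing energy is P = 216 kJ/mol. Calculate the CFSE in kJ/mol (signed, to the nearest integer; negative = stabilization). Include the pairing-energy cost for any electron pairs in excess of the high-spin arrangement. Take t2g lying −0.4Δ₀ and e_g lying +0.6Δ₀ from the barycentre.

Cr²⁺: group 6, so d-count = 6 − 2 = 4.
With Δ₀ < P the complex is high-spin.
That gives t2g^3 e_g^1.
Orbital CFSE = -0.6Δ₀ = -0.6 × 184 = -110 kJ/mol.
High-spin has no excess pairs, so no pairing correction applies.

-110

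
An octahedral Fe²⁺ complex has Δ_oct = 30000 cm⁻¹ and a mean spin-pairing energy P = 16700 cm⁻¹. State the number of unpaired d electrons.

Fe²⁺: group 8, so d-count = 8 − 2 = 6.
Here Δ_oct > P (30000 > 16700), so the low-spin state is favoured.
Configuration: t₂g⁶ eg⁰.
Unpaired electrons: 0.

0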